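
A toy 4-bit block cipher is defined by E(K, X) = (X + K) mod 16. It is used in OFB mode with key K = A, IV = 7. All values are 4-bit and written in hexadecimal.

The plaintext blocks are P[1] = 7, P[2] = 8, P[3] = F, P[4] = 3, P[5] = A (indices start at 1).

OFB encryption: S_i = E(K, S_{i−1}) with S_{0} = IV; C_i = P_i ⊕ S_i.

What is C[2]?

C[2] = 3

C[1]: S = E(K, 7) = 1; 7 ⊕ 1 = 6.
C[2]: S = E(K, 1) = B; 8 ⊕ B = 3.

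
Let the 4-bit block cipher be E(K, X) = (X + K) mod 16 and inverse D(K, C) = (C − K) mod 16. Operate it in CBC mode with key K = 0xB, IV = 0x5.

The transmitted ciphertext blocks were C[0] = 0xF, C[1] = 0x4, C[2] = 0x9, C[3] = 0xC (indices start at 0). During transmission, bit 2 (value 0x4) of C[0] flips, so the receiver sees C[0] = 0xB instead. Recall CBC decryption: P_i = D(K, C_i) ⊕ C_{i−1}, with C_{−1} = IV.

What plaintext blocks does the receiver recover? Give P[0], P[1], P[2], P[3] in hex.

P[0] = 0x5, P[1] = 0x2, P[2] = 0xA, P[3] = 0x8

Only C[0] changed, to 0xB. In CBC, a change in C_i garbles P_i and flips the same bit in P_{i+1}. Decrypting the received ciphertext:
P[0]: D(K, 0xB) = 0x0; 0x0 ⊕ 0x5 = 0x5.
P[1]: D(K, 0x4) = 0x9; 0x9 ⊕ 0xB = 0x2.
P[2]: D(K, 0x9) = 0xE; 0xE ⊕ 0x4 = 0xA.
P[3]: D(K, 0xC) = 0x1; 0x1 ⊕ 0x9 = 0x8.
Blocks that differ from the original plaintext: P[0], P[1].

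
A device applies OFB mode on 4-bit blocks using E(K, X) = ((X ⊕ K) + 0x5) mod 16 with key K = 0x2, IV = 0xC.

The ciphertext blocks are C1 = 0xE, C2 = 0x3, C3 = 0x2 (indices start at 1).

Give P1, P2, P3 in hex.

P1 = 0xD, P2 = 0x5, P3 = 0xB

OFB decryption: S_i = E(K, S_{i−1}) with S_{0} = IV; P_i = C_i ⊕ S_i.
P1: S = E(K, 0xC) = 0x3; 0xE ⊕ 0x3 = 0xD.
P2: S = E(K, 0x3) = 0x6; 0x3 ⊕ 0x6 = 0x5.
P3: S = E(K, 0x6) = 0x9; 0x2 ⊕ 0x9 = 0xB.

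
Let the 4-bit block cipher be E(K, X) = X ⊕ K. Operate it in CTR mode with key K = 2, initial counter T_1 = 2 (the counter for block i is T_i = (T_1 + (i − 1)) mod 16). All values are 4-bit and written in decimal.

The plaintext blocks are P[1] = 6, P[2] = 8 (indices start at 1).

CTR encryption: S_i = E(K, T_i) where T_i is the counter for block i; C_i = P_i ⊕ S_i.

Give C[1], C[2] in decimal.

C[1]: T = 2, S = E(K, T) = 0; 6 ⊕ 0 = 6.
C[2]: T = 3, S = E(K, T) = 1; 8 ⊕ 1 = 9.

C[1] = 6, C[2] = 9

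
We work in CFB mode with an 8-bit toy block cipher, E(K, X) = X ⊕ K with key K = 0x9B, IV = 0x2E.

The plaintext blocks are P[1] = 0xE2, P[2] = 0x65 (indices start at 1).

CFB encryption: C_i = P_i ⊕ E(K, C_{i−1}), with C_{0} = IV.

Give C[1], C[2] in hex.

C[1] = 0x57, C[2] = 0xA9

C[1]: E(K, 0x2E) = 0xB5; 0xE2 ⊕ 0xB5 = 0x57.
C[2]: E(K, 0x57) = 0xCC; 0x65 ⊕ 0xCC = 0xA9.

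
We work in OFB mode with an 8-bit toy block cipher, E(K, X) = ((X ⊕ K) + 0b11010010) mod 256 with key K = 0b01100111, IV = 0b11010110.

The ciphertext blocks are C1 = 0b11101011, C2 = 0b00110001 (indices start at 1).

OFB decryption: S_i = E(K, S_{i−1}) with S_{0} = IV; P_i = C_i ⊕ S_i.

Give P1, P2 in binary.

P1 = 0b01101000, P2 = 0b10000111

P1: S = E(K, 0b11010110) = 0b10000011; 0b11101011 ⊕ 0b10000011 = 0b01101000.
P2: S = E(K, 0b10000011) = 0b10110110; 0b00110001 ⊕ 0b10110110 = 0b10000111.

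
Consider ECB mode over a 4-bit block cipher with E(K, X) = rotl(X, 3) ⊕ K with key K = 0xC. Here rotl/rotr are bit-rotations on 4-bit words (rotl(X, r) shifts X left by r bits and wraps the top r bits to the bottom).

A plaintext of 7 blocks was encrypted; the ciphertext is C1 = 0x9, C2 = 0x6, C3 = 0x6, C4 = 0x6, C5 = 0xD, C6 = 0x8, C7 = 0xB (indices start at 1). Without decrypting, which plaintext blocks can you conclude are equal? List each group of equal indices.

P2 = P3 = P4

ECB encrypts each block independently with the same key, so equal ciphertext blocks imply equal plaintext blocks.
C2 = C3 = C4 = 0x6, so P2 = P3 = P4.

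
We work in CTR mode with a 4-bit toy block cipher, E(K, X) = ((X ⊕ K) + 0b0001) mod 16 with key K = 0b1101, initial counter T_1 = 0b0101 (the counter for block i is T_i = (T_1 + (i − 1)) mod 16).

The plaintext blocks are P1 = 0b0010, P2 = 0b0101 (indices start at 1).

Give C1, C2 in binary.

C1 = 0b1011, C2 = 0b1001

CTR encryption: S_i = E(K, T_i) where T_i is the counter for block i; C_i = P_i ⊕ S_i.
C1: T = 0b0101, S = E(K, T) = 0b1001; 0b0010 ⊕ 0b1001 = 0b1011.
C2: T = 0b0110, S = E(K, T) = 0b1100; 0b0101 ⊕ 0b1100 = 0b1001.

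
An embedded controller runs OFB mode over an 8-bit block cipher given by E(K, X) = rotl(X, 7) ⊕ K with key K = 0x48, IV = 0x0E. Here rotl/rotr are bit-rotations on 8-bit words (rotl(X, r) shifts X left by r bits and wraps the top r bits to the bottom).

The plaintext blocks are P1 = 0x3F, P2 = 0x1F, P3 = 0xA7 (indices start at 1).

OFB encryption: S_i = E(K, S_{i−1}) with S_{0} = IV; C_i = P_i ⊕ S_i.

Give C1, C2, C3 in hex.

C1: S = E(K, 0x0E) = 0x4F; 0x3F ⊕ 0x4F = 0x70.
C2: S = E(K, 0x4F) = 0xEF; 0x1F ⊕ 0xEF = 0xF0.
C3: S = E(K, 0xEF) = 0xBF; 0xA7 ⊕ 0xBF = 0x18.

C1 = 0x70, C2 = 0xF0, C3 = 0x18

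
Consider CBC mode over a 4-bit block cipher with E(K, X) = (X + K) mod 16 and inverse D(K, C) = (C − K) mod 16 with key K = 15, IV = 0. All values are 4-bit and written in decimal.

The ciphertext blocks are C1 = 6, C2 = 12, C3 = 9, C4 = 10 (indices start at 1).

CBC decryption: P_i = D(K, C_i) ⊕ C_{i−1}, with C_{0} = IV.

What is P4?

P4: D(K, 10) = 11; 11 ⊕ 9 = 2.

P4 = 2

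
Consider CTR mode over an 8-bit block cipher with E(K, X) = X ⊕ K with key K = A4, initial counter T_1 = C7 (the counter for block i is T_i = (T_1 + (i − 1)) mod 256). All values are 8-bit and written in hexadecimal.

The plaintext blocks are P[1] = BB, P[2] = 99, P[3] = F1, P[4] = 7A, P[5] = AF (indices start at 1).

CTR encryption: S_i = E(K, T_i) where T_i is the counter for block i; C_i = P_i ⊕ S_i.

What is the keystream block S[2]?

C[1]: T = C7, S = E(K, T) = 63; BB ⊕ 63 = D8.
C[2]: T = C8, S = E(K, T) = 6C; 99 ⊕ 6C = F5.
So S[2] = 6C.

6C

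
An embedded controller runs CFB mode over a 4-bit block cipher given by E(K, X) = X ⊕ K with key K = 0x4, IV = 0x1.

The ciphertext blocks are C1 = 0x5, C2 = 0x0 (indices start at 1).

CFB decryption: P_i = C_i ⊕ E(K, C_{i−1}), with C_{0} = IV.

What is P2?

P2: E(K, 0x5) = 0x1; 0x0 ⊕ 0x1 = 0x1.

P2 = 0x1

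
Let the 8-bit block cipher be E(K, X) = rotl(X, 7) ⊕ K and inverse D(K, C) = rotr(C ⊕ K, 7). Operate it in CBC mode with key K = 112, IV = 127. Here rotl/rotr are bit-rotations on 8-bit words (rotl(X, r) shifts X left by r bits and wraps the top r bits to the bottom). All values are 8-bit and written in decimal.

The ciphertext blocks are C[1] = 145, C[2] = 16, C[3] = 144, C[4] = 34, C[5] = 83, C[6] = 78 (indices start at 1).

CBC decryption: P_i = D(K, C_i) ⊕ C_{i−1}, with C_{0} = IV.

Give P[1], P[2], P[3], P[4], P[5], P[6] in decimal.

P[1] = 188, P[2] = 81, P[3] = 209, P[4] = 52, P[5] = 100, P[6] = 47

P[1]: D(K, 145) = 195; 195 ⊕ 127 = 188.
P[2]: D(K, 16) = 192; 192 ⊕ 145 = 81.
P[3]: D(K, 144) = 193; 193 ⊕ 16 = 209.
P[4]: D(K, 34) = 164; 164 ⊕ 144 = 52.
P[5]: D(K, 83) = 70; 70 ⊕ 34 = 100.
P[6]: D(K, 78) = 124; 124 ⊕ 83 = 47.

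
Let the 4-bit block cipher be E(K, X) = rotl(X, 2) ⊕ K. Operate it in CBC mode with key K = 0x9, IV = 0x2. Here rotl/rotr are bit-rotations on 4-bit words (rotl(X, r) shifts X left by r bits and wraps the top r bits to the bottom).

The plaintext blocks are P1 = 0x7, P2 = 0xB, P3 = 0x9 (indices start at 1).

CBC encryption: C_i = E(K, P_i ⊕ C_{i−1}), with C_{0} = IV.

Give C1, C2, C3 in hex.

C1: P1 ⊕ 0x2 = 0x5; E(K, 0x5) = 0xC.
C2: P2 ⊕ 0xC = 0x7; E(K, 0x7) = 0x4.
C3: P3 ⊕ 0x4 = 0xD; E(K, 0xD) = 0xE.

C1 = 0xC, C2 = 0x4, C3 = 0xE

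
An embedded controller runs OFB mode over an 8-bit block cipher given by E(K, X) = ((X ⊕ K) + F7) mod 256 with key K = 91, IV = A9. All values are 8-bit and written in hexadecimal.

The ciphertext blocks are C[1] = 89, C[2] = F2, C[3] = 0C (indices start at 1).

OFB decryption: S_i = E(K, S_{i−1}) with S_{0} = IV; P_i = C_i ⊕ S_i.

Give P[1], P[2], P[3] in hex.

P[1]: S = E(K, A9) = 2F; 89 ⊕ 2F = A6.
P[2]: S = E(K, 2F) = B5; F2 ⊕ B5 = 47.
P[3]: S = E(K, B5) = 1B; 0C ⊕ 1B = 17.

P[1] = A6, P[2] = 47, P[3] = 17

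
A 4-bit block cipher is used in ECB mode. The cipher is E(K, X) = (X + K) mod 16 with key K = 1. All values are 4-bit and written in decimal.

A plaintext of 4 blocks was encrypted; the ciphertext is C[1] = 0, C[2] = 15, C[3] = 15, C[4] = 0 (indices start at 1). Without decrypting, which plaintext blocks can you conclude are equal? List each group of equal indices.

P[1] = P[4]; P[2] = P[3]

ECB encrypts each block independently with the same key, so equal ciphertext blocks imply equal plaintext blocks.
C[1] = C[4] = 0, so P[1] = P[4].
C[2] = C[3] = 15, so P[2] = P[3].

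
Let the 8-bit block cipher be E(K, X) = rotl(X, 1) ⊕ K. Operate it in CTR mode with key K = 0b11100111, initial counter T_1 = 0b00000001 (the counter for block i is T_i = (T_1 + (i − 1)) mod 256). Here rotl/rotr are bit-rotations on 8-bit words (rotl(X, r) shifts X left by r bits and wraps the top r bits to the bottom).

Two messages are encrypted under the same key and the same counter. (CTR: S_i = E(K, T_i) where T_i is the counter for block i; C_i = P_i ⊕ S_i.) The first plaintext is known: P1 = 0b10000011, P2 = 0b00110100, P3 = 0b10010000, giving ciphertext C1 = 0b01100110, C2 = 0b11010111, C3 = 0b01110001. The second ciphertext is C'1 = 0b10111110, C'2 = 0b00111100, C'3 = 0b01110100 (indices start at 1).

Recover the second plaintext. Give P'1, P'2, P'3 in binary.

P'1 = 0b01011011, P'2 = 0b11011111, P'3 = 0b10010101

In CTR with a reused counter, both messages share the same keystream S_i, so C_i ⊕ C'_i = P_i ⊕ P'_i and thus P'_i = P_i ⊕ C_i ⊕ C'_i.
P'1: 0b10000011 ⊕ 0b01100110 ⊕ 0b10111110 = 0b01011011.
P'2: 0b00110100 ⊕ 0b11010111 ⊕ 0b00111100 = 0b11011111.
P'3: 0b10010000 ⊕ 0b01110001 ⊕ 0b01110100 = 0b10010101.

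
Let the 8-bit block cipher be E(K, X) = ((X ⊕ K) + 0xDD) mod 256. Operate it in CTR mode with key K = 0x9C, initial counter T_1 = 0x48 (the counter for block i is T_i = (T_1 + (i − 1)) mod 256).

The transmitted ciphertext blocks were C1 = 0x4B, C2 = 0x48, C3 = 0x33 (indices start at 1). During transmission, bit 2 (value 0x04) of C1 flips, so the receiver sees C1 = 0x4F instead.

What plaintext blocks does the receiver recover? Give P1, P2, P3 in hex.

P1 = 0xFE, P2 = 0xFA, P3 = 0x80

CTR decryption: S_i = E(K, T_i) where T_i is the counter for block i; P_i = C_i ⊕ S_i.
Only C1 changed, to 0x4F. In CTR, a change in C_i flips the same bit in P_i only; the keystream is unaffected. Decrypting the received ciphertext:
P1: T = 0x48, S = E(K, T) = 0xB1; 0x4F ⊕ 0xB1 = 0xFE.
P2: T = 0x49, S = E(K, T) = 0xB2; 0x48 ⊕ 0xB2 = 0xFA.
P3: T = 0x4A, S = E(K, T) = 0xB3; 0x33 ⊕ 0xB3 = 0x80.
Blocks that differ from the original plaintext: P1.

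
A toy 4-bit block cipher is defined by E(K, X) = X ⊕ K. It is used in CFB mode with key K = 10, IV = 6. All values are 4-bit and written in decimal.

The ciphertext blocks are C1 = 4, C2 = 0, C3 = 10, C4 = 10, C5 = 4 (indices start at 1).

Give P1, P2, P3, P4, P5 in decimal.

P1 = 8, P2 = 14, P3 = 0, P4 = 10, P5 = 4

CFB decryption: P_i = C_i ⊕ E(K, C_{i−1}), with C_{0} = IV.
P1: E(K, 6) = 12; 4 ⊕ 12 = 8.
P2: E(K, 4) = 14; 0 ⊕ 14 = 14.
P3: E(K, 0) = 10; 10 ⊕ 10 = 0.
P4: E(K, 10) = 0; 10 ⊕ 0 = 10.
P5: E(K, 10) = 0; 4 ⊕ 0 = 4.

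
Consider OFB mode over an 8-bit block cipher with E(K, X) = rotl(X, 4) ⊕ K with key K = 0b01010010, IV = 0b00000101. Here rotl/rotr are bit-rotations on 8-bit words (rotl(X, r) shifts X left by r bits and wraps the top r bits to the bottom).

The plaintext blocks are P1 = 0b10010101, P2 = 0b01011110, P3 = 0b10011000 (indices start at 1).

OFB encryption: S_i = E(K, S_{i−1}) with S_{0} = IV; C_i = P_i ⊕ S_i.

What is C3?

C3 = 0b11101101

C1: S = E(K, 0b00000101) = 0b00000010; 0b10010101 ⊕ 0b00000010 = 0b10010111.
C2: S = E(K, 0b00000010) = 0b01110010; 0b01011110 ⊕ 0b01110010 = 0b00101100.
C3: S = E(K, 0b01110010) = 0b01110101; 0b10011000 ⊕ 0b01110101 = 0b11101101.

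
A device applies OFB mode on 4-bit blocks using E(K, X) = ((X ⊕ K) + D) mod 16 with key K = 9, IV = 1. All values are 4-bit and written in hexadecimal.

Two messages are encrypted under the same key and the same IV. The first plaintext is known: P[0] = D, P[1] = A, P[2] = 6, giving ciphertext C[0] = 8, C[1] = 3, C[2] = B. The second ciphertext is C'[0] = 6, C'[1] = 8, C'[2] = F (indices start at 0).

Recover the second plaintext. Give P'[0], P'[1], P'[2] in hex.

P'[0] = 3, P'[1] = 1, P'[2] = 2

In OFB with a reused IV, both messages share the same keystream S_i, so C_i ⊕ C'_i = P_i ⊕ P'_i and thus P'_i = P_i ⊕ C_i ⊕ C'_i.
P'[0]: D ⊕ 8 ⊕ 6 = 3.
P'[1]: A ⊕ 3 ⊕ 8 = 1.
P'[2]: 6 ⊕ B ⊕ F = 2.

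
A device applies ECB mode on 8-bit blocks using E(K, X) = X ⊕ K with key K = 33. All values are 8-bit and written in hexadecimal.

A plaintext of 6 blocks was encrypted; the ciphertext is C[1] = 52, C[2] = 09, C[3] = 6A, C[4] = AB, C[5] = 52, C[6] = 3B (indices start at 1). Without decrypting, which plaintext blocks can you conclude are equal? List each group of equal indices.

ECB encrypts each block independently with the same key, so equal ciphertext blocks imply equal plaintext blocks.
C[1] = C[5] = 52, so P[1] = P[5].

P[1] = P[5]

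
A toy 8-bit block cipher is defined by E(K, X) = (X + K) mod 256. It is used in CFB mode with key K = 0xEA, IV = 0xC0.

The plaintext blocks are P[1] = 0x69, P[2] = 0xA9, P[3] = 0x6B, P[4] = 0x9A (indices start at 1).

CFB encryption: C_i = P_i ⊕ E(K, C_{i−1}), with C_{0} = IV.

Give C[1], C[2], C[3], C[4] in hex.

C[1] = 0xC3, C[2] = 0x04, C[3] = 0x85, C[4] = 0xF5

C[1]: E(K, 0xC0) = 0xAA; 0x69 ⊕ 0xAA = 0xC3.
C[2]: E(K, 0xC3) = 0xAD; 0xA9 ⊕ 0xAD = 0x04.
C[3]: E(K, 0x04) = 0xEE; 0x6B ⊕ 0xEE = 0x85.
C[4]: E(K, 0x85) = 0x6F; 0x9A ⊕ 0x6F = 0xF5.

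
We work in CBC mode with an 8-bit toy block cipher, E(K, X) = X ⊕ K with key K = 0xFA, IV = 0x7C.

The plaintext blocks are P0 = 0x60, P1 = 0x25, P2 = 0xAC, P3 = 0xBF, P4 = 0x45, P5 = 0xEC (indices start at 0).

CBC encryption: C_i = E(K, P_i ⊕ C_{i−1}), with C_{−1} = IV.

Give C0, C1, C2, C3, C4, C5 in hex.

C0: P0 ⊕ 0x7C = 0x1C; E(K, 0x1C) = 0xE6.
C1: P1 ⊕ 0xE6 = 0xC3; E(K, 0xC3) = 0x39.
C2: P2 ⊕ 0x39 = 0x95; E(K, 0x95) = 0x6F.
C3: P3 ⊕ 0x6F = 0xD0; E(K, 0xD0) = 0x2A.
C4: P4 ⊕ 0x2A = 0x6F; E(K, 0x6F) = 0x95.
C5: P5 ⊕ 0x95 = 0x79; E(K, 0x79) = 0x83.

C0 = 0xE6, C1 = 0x39, C2 = 0x6F, C3 = 0x2A, C4 = 0x95, C5 = 0x83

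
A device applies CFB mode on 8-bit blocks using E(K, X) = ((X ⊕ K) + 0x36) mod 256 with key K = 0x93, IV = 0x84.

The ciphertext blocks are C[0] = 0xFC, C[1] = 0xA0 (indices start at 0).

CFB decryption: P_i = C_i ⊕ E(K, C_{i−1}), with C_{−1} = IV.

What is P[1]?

P[1] = 0x05

P[1]: E(K, 0xFC) = 0xA5; 0xA0 ⊕ 0xA5 = 0x05.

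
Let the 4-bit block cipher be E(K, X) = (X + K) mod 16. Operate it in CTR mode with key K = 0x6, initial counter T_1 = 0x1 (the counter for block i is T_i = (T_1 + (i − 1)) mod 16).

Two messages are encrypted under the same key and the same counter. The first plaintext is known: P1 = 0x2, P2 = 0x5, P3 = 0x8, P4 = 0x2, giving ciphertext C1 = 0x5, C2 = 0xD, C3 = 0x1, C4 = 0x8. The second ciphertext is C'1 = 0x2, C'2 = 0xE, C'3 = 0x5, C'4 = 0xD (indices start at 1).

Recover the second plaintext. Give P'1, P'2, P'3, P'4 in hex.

P'1 = 0x5, P'2 = 0x6, P'3 = 0xC, P'4 = 0x7

In CTR with a reused counter, both messages share the same keystream S_i, so C_i ⊕ C'_i = P_i ⊕ P'_i and thus P'_i = P_i ⊕ C_i ⊕ C'_i.
P'1: 0x2 ⊕ 0x5 ⊕ 0x2 = 0x5.
P'2: 0x5 ⊕ 0xD ⊕ 0xE = 0x6.
P'3: 0x8 ⊕ 0x1 ⊕ 0x5 = 0xC.
P'4: 0x2 ⊕ 0x8 ⊕ 0xD = 0x7.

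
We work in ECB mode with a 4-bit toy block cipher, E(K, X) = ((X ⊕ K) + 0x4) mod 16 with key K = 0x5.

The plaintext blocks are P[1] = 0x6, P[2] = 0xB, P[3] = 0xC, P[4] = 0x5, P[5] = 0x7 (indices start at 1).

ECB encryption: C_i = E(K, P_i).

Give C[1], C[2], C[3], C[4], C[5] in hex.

C[1]: E(K, 0x6) = 0x7.
C[2]: E(K, 0xB) = 0x2.
C[3]: E(K, 0xC) = 0xD.
C[4]: E(K, 0x5) = 0x4.
C[5]: E(K, 0x7) = 0x6.

C[1] = 0x7, C[2] = 0x2, C[3] = 0xD, C[4] = 0x4, C[5] = 0x6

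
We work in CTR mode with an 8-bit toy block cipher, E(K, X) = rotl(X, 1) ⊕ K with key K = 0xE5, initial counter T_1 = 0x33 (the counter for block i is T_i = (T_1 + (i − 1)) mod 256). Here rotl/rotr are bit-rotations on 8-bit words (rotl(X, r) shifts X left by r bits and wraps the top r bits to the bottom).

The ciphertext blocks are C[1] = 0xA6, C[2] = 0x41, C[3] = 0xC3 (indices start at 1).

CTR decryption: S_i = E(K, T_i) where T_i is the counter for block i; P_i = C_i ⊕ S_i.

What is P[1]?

P[1] = 0x25

P[1]: T = 0x33, S = E(K, T) = 0x83; 0xA6 ⊕ 0x83 = 0x25.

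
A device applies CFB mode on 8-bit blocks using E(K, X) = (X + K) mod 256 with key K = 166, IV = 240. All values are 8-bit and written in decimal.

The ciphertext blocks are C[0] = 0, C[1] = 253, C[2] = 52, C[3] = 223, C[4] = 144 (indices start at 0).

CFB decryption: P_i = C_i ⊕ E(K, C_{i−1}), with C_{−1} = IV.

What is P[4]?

P[4] = 21

P[4]: E(K, 223) = 133; 144 ⊕ 133 = 21.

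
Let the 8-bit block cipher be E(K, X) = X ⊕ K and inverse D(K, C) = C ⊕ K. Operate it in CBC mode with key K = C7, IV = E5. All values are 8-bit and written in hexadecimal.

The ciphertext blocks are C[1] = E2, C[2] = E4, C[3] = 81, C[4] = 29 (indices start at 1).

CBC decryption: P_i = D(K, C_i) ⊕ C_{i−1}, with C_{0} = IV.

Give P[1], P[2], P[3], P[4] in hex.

P[1]: D(K, E2) = 25; 25 ⊕ E5 = C0.
P[2]: D(K, E4) = 23; 23 ⊕ E2 = C1.
P[3]: D(K, 81) = 46; 46 ⊕ E4 = A2.
P[4]: D(K, 29) = EE; EE ⊕ 81 = 6F.

P[1] = C0, P[2] = C1, P[3] = A2, P[4] = 6F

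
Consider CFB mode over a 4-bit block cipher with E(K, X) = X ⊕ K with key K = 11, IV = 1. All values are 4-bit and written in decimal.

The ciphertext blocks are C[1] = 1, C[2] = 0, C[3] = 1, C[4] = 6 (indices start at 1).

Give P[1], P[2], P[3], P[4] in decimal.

P[1] = 11, P[2] = 10, P[3] = 10, P[4] = 12

CFB decryption: P_i = C_i ⊕ E(K, C_{i−1}), with C_{0} = IV.
P[1]: E(K, 1) = 10; 1 ⊕ 10 = 11.
P[2]: E(K, 1) = 10; 0 ⊕ 10 = 10.
P[3]: E(K, 0) = 11; 1 ⊕ 11 = 10.
P[4]: E(K, 1) = 10; 6 ⊕ 10 = 12.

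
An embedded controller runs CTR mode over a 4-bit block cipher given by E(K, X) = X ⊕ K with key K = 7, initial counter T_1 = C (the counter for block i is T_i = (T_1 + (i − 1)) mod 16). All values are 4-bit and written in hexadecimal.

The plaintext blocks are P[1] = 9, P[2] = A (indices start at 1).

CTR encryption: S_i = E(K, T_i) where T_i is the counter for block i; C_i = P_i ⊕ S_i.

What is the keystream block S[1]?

C[1]: T = C, S = E(K, T) = B; 9 ⊕ B = 2.
So S[1] = B.

B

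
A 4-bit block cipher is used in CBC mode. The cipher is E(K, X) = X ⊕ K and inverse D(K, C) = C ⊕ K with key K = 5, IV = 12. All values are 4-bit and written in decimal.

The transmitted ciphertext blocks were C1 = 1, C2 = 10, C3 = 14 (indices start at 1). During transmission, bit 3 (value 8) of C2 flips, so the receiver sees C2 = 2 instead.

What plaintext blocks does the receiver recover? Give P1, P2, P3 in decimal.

P1 = 8, P2 = 6, P3 = 9

CBC decryption: P_i = D(K, C_i) ⊕ C_{i−1}, with C_{0} = IV.
Only C2 changed, to 2. In CBC, a change in C_i garbles P_i and flips the same bit in P_{i+1}. Decrypting the received ciphertext:
P1: D(K, 1) = 4; 4 ⊕ 12 = 8.
P2: D(K, 2) = 7; 7 ⊕ 1 = 6.
P3: D(K, 14) = 11; 11 ⊕ 2 = 9.
Blocks that differ from the original plaintext: P2, P3.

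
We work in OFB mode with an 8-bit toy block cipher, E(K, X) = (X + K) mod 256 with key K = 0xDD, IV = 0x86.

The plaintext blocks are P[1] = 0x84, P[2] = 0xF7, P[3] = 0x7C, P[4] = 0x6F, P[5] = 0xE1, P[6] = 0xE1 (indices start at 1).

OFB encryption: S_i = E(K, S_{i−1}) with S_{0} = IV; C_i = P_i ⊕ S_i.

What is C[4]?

C[1]: S = E(K, 0x86) = 0x63; 0x84 ⊕ 0x63 = 0xE7.
C[2]: S = E(K, 0x63) = 0x40; 0xF7 ⊕ 0x40 = 0xB7.
C[3]: S = E(K, 0x40) = 0x1D; 0x7C ⊕ 0x1D = 0x61.
C[4]: S = E(K, 0x1D) = 0xFA; 0x6F ⊕ 0xFA = 0x95.

C[4] = 0x95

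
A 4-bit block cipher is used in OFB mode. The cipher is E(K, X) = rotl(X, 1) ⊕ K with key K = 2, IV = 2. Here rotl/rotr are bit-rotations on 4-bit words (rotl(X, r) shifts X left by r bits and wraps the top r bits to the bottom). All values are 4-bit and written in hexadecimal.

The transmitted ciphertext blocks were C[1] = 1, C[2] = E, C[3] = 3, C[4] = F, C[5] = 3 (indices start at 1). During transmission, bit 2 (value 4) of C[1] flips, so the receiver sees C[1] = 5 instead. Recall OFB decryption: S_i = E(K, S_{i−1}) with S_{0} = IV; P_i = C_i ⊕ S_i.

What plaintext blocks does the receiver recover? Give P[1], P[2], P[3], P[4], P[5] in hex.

P[1] = 3, P[2] = 0, P[3] = C, P[4] = 2, P[5] = A

Only C[1] changed, to 5. In OFB, a change in C_i flips the same bit in P_i only; the keystream is unaffected. Decrypting the received ciphertext:
P[1]: S = E(K, 2) = 6; 5 ⊕ 6 = 3.
P[2]: S = E(K, 6) = E; E ⊕ E = 0.
P[3]: S = E(K, E) = F; 3 ⊕ F = C.
P[4]: S = E(K, F) = D; F ⊕ D = 2.
P[5]: S = E(K, D) = 9; 3 ⊕ 9 = A.
Blocks that differ from the original plaintext: P[1].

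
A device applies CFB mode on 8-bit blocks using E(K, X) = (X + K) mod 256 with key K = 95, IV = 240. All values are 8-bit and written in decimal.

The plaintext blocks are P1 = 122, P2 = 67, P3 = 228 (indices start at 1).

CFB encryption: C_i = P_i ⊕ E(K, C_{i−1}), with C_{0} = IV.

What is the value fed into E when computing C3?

215

C1: E(K, 240) = 79; 122 ⊕ 79 = 53.
C2: E(K, 53) = 148; 67 ⊕ 148 = 215.
C3: E(K, 215) = 54; 228 ⊕ 54 = 210.
So the input to E for block 3 is 215.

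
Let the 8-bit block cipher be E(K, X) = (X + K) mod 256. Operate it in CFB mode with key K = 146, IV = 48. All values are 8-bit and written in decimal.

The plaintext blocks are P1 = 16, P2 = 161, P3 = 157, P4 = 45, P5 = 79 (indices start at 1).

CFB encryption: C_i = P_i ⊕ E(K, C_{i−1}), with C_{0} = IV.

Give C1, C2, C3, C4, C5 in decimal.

C1 = 210, C2 = 197, C3 = 202, C4 = 113, C5 = 76

C1: E(K, 48) = 194; 16 ⊕ 194 = 210.
C2: E(K, 210) = 100; 161 ⊕ 100 = 197.
C3: E(K, 197) = 87; 157 ⊕ 87 = 202.
C4: E(K, 202) = 92; 45 ⊕ 92 = 113.
C5: E(K, 113) = 3; 79 ⊕ 3 = 76.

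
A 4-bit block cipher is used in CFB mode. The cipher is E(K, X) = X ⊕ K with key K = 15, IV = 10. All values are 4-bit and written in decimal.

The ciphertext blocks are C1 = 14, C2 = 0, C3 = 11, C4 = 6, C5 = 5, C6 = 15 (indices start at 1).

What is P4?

P4 = 2

CFB decryption: P_i = C_i ⊕ E(K, C_{i−1}), with C_{0} = IV.
P4: E(K, 11) = 4; 6 ⊕ 4 = 2.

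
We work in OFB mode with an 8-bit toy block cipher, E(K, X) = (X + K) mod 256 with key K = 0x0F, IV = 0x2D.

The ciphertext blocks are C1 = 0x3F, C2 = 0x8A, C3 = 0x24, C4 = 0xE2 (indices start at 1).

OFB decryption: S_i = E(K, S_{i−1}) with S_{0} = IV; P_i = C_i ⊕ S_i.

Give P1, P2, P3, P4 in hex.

P1 = 0x03, P2 = 0xC1, P3 = 0x7E, P4 = 0x8B

P1: S = E(K, 0x2D) = 0x3C; 0x3F ⊕ 0x3C = 0x03.
P2: S = E(K, 0x3C) = 0x4B; 0x8A ⊕ 0x4B = 0xC1.
P3: S = E(K, 0x4B) = 0x5A; 0x24 ⊕ 0x5A = 0x7E.
P4: S = E(K, 0x5A) = 0x69; 0xE2 ⊕ 0x69 = 0x8B.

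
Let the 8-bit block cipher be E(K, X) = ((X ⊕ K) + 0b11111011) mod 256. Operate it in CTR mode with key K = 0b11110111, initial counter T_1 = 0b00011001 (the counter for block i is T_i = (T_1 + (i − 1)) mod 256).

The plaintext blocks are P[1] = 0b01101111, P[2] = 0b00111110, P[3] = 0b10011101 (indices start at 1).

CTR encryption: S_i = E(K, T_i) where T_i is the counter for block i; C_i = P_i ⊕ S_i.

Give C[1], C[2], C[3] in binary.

C[1]: T = 0b00011001, S = E(K, T) = 0b11101001; 0b01101111 ⊕ 0b11101001 = 0b10000110.
C[2]: T = 0b00011010, S = E(K, T) = 0b11101000; 0b00111110 ⊕ 0b11101000 = 0b11010110.
C[3]: T = 0b00011011, S = E(K, T) = 0b11100111; 0b10011101 ⊕ 0b11100111 = 0b01111010.

C[1] = 0b10000110, C[2] = 0b11010110, C[3] = 0b01111010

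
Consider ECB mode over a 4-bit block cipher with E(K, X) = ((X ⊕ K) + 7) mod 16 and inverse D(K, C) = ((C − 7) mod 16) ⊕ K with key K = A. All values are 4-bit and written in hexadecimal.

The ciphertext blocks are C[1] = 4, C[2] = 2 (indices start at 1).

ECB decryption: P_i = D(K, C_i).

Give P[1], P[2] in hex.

P[1] = 7, P[2] = 1

P[1]: D(K, 4) = 7.
P[2]: D(K, 2) = 1.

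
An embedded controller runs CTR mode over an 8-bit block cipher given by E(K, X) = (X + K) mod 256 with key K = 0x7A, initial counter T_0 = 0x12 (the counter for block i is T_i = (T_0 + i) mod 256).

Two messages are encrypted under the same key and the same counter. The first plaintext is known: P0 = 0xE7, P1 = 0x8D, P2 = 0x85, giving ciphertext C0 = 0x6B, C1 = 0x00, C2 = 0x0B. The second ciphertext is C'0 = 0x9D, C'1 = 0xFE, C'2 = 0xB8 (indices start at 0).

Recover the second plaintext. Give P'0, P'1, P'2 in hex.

P'0 = 0x11, P'1 = 0x73, P'2 = 0x36

In CTR with a reused counter, both messages share the same keystream S_i, so C_i ⊕ C'_i = P_i ⊕ P'_i and thus P'_i = P_i ⊕ C_i ⊕ C'_i.
P'0: 0xE7 ⊕ 0x6B ⊕ 0x9D = 0x11.
P'1: 0x8D ⊕ 0x00 ⊕ 0xFE = 0x73.
P'2: 0x85 ⊕ 0x0B ⊕ 0xB8 = 0x36.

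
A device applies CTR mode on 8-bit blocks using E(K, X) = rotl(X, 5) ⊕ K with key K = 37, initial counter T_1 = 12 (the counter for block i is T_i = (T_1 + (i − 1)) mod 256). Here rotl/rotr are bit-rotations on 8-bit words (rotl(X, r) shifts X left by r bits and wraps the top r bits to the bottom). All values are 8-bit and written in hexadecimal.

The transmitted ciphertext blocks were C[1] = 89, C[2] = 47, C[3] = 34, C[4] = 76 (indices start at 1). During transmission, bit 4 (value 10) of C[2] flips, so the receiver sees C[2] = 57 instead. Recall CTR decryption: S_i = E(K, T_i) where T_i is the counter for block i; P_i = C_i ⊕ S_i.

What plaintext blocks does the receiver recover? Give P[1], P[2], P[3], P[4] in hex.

P[1] = FC, P[2] = 02, P[3] = 81, P[4] = E3

Only C[2] changed, to 57. In CTR, a change in C_i flips the same bit in P_i only; the keystream is unaffected. Decrypting the received ciphertext:
P[1]: T = 12, S = E(K, T) = 75; 89 ⊕ 75 = FC.
P[2]: T = 13, S = E(K, T) = 55; 57 ⊕ 55 = 02.
P[3]: T = 14, S = E(K, T) = B5; 34 ⊕ B5 = 81.
P[4]: T = 15, S = E(K, T) = 95; 76 ⊕ 95 = E3.
Blocks that differ from the original plaintext: P[2].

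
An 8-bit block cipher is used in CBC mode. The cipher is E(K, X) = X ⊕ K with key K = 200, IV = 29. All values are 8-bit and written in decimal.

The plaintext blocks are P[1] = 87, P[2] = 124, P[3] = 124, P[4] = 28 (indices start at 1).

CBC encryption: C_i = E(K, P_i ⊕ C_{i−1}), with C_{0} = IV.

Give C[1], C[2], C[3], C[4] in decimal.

C[1] = 130, C[2] = 54, C[3] = 130, C[4] = 86

C[1]: P[1] ⊕ 29 = 74; E(K, 74) = 130.
C[2]: P[2] ⊕ 130 = 254; E(K, 254) = 54.
C[3]: P[3] ⊕ 54 = 74; E(K, 74) = 130.
C[4]: P[4] ⊕ 130 = 158; E(K, 158) = 86.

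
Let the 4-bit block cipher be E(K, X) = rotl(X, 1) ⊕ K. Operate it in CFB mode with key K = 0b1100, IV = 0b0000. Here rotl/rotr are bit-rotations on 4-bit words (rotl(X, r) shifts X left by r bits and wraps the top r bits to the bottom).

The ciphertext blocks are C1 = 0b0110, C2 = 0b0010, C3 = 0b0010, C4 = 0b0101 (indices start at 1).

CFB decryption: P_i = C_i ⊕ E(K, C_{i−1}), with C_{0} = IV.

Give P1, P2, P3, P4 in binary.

P1: E(K, 0b0000) = 0b1100; 0b0110 ⊕ 0b1100 = 0b1010.
P2: E(K, 0b0110) = 0b0000; 0b0010 ⊕ 0b0000 = 0b0010.
P3: E(K, 0b0010) = 0b1000; 0b0010 ⊕ 0b1000 = 0b1010.
P4: E(K, 0b0010) = 0b1000; 0b0101 ⊕ 0b1000 = 0b1101.

P1 = 0b1010, P2 = 0b0010, P3 = 0b1010, P4 = 0b1101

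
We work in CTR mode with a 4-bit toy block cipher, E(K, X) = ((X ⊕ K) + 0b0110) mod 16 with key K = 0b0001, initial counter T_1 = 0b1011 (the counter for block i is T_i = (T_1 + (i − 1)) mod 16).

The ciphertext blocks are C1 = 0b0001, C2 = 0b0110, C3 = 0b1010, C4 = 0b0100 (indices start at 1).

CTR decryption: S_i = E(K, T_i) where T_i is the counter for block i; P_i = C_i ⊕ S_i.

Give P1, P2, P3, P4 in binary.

P1: T = 0b1011, S = E(K, T) = 0b0000; 0b0001 ⊕ 0b0000 = 0b0001.
P2: T = 0b1100, S = E(K, T) = 0b0011; 0b0110 ⊕ 0b0011 = 0b0101.
P3: T = 0b1101, S = E(K, T) = 0b0010; 0b1010 ⊕ 0b0010 = 0b1000.
P4: T = 0b1110, S = E(K, T) = 0b0101; 0b0100 ⊕ 0b0101 = 0b0001.

P1 = 0b0001, P2 = 0b0101, P3 = 0b1000, P4 = 0b0001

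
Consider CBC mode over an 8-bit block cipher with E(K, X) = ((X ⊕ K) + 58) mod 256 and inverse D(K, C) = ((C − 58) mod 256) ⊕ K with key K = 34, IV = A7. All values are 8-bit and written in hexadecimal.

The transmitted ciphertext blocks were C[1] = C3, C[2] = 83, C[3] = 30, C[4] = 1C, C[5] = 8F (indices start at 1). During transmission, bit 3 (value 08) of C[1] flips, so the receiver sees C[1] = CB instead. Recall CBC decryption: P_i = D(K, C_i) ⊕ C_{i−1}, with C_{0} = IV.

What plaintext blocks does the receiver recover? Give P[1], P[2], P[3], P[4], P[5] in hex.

P[1] = E0, P[2] = D4, P[3] = 6F, P[4] = C0, P[5] = 1F

Only C[1] changed, to CB. In CBC, a change in C_i garbles P_i and flips the same bit in P_{i+1}. Decrypting the received ciphertext:
P[1]: D(K, CB) = 47; 47 ⊕ A7 = E0.
P[2]: D(K, 83) = 1F; 1F ⊕ CB = D4.
P[3]: D(K, 30) = EC; EC ⊕ 83 = 6F.
P[4]: D(K, 1C) = F0; F0 ⊕ 30 = C0.
P[5]: D(K, 8F) = 03; 03 ⊕ 1C = 1F.
Blocks that differ from the original plaintext: P[1], P[2].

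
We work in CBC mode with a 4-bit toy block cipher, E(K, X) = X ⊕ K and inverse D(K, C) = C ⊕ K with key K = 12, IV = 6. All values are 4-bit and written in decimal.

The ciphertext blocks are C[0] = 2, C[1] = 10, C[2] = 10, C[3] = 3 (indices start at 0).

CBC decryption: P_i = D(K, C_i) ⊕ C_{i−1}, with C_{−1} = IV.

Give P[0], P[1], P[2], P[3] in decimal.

P[0] = 8, P[1] = 4, P[2] = 12, P[3] = 5

P[0]: D(K, 2) = 14; 14 ⊕ 6 = 8.
P[1]: D(K, 10) = 6; 6 ⊕ 2 = 4.
P[2]: D(K, 10) = 6; 6 ⊕ 10 = 12.
P[3]: D(K, 3) = 15; 15 ⊕ 10 = 5.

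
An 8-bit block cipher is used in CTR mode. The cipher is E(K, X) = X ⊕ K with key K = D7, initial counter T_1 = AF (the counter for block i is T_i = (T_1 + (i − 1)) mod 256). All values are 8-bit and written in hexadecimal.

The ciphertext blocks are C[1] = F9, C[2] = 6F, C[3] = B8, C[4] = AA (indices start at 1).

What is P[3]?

P[3] = DE

CTR decryption: S_i = E(K, T_i) where T_i is the counter for block i; P_i = C_i ⊕ S_i.
P[3]: T = B1, S = E(K, T) = 66; B8 ⊕ 66 = DE.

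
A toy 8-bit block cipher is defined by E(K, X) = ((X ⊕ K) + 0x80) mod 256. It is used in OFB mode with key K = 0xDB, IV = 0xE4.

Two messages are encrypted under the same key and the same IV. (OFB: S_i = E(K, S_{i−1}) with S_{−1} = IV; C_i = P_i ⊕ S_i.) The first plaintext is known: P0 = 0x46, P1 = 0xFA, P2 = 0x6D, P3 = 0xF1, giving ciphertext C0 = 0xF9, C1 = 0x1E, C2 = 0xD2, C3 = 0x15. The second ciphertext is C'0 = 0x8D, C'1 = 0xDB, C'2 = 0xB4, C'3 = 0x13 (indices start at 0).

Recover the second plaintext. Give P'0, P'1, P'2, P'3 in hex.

P'0 = 0x32, P'1 = 0x3F, P'2 = 0x0B, P'3 = 0xF7

In OFB with a reused IV, both messages share the same keystream S_i, so C_i ⊕ C'_i = P_i ⊕ P'_i and thus P'_i = P_i ⊕ C_i ⊕ C'_i.
P'0: 0x46 ⊕ 0xF9 ⊕ 0x8D = 0x32.
P'1: 0xFA ⊕ 0x1E ⊕ 0xDB = 0x3F.
P'2: 0x6D ⊕ 0xD2 ⊕ 0xB4 = 0x0B.
P'3: 0xF1 ⊕ 0x15 ⊕ 0x13 = 0xF7.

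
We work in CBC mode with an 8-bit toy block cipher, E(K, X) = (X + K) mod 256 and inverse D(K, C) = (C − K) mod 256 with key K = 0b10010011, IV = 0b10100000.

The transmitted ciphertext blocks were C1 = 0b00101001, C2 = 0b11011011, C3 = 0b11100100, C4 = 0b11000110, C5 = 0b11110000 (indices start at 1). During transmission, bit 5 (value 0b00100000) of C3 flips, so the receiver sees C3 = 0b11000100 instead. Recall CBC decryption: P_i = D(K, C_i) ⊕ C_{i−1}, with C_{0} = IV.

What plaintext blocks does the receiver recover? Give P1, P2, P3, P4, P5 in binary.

Only C3 changed, to 0b11000100. In CBC, a change in C_i garbles P_i and flips the same bit in P_{i+1}. Decrypting the received ciphertext:
P1: D(K, 0b00101001) = 0b10010110; 0b10010110 ⊕ 0b10100000 = 0b00110110.
P2: D(K, 0b11011011) = 0b01001000; 0b01001000 ⊕ 0b00101001 = 0b01100001.
P3: D(K, 0b11000100) = 0b00110001; 0b00110001 ⊕ 0b11011011 = 0b11101010.
P4: D(K, 0b11000110) = 0b00110011; 0b00110011 ⊕ 0b11000100 = 0b11110111.
P5: D(K, 0b11110000) = 0b01011101; 0b01011101 ⊕ 0b11000110 = 0b10011011.
Blocks that differ from the original plaintext: P3, P4.

P1 = 0b00110110, P2 = 0b01100001, P3 = 0b11101010, P4 = 0b11110111, P5 = 0b10011011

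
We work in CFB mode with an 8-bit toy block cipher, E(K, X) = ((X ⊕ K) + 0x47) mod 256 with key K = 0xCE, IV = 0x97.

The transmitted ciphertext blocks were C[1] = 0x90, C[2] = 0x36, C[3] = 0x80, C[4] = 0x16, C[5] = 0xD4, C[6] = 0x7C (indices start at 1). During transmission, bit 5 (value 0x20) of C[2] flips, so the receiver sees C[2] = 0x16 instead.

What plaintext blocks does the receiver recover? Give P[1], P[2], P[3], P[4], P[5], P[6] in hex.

CFB decryption: P_i = C_i ⊕ E(K, C_{i−1}), with C_{0} = IV.
Only C[2] changed, to 0x16. In CFB, a change in C_i flips the same bit in P_i and garbles P_{i+1}. Decrypting the received ciphertext:
P[1]: E(K, 0x97) = 0xA0; 0x90 ⊕ 0xA0 = 0x30.
P[2]: E(K, 0x90) = 0xA5; 0x16 ⊕ 0xA5 = 0xB3.
P[3]: E(K, 0x16) = 0x1F; 0x80 ⊕ 0x1F = 0x9F.
P[4]: E(K, 0x80) = 0x95; 0x16 ⊕ 0x95 = 0x83.
P[5]: E(K, 0x16) = 0x1F; 0xD4 ⊕ 0x1F = 0xCB.
P[6]: E(K, 0xD4) = 0x61; 0x7C ⊕ 0x61 = 0x1D.
Blocks that differ from the original plaintext: P[2], P[3].

P[1] = 0x30, P[2] = 0xB3, P[3] = 0x9F, P[4] = 0x83, P[5] = 0xCB, P[6] = 0x1D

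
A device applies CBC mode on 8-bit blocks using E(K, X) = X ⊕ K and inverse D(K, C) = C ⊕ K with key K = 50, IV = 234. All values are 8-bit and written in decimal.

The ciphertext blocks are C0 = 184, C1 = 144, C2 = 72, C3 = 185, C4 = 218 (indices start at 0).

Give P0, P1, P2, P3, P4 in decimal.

P0 = 96, P1 = 26, P2 = 234, P3 = 195, P4 = 81

CBC decryption: P_i = D(K, C_i) ⊕ C_{i−1}, with C_{−1} = IV.
P0: D(K, 184) = 138; 138 ⊕ 234 = 96.
P1: D(K, 144) = 162; 162 ⊕ 184 = 26.
P2: D(K, 72) = 122; 122 ⊕ 144 = 234.
P3: D(K, 185) = 139; 139 ⊕ 72 = 195.
P4: D(K, 218) = 232; 232 ⊕ 185 = 81.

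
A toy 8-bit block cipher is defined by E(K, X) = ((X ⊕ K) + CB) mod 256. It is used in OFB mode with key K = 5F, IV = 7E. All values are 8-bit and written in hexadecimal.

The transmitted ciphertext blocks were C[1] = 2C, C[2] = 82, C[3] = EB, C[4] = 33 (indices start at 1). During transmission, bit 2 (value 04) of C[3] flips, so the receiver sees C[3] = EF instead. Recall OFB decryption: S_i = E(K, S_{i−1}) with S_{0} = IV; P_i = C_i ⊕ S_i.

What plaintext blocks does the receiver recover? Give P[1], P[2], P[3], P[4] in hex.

Only C[3] changed, to EF. In OFB, a change in C_i flips the same bit in P_i only; the keystream is unaffected. Decrypting the received ciphertext:
P[1]: S = E(K, 7E) = EC; 2C ⊕ EC = C0.
P[2]: S = E(K, EC) = 7E; 82 ⊕ 7E = FC.
P[3]: S = E(K, 7E) = EC; EF ⊕ EC = 03.
P[4]: S = E(K, EC) = 7E; 33 ⊕ 7E = 4D.
Blocks that differ from the original plaintext: P[3].

P[1] = C0, P[2] = FC, P[3] = 03, P[4] = 4D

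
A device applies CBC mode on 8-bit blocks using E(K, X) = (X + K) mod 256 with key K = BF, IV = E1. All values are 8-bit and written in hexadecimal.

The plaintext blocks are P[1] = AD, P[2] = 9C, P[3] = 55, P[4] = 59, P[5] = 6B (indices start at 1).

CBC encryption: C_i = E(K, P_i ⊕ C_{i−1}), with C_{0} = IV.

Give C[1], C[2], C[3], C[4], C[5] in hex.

C[1] = 0B, C[2] = 56, C[3] = C2, C[4] = 5A, C[5] = F0

C[1]: P[1] ⊕ E1 = 4C; E(K, 4C) = 0B.
C[2]: P[2] ⊕ 0B = 97; E(K, 97) = 56.
C[3]: P[3] ⊕ 56 = 03; E(K, 03) = C2.
C[4]: P[4] ⊕ C2 = 9B; E(K, 9B) = 5A.
C[5]: P[5] ⊕ 5A = 31; E(K, 31) = F0.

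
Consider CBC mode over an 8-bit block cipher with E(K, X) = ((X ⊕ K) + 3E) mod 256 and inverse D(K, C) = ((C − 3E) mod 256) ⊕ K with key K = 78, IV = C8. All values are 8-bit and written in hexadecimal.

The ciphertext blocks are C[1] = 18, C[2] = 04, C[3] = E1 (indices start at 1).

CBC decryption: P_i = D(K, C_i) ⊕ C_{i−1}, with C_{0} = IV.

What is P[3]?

P[3]: D(K, E1) = DB; DB ⊕ 04 = DF.

P[3] = DF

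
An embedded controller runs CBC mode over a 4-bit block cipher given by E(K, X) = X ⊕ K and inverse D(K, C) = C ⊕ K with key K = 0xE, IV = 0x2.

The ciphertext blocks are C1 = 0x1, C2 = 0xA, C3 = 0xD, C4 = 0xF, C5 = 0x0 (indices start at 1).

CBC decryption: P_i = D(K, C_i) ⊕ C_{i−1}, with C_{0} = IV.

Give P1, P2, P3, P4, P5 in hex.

P1 = 0xD, P2 = 0x5, P3 = 0x9, P4 = 0xC, P5 = 0x1

P1: D(K, 0x1) = 0xF; 0xF ⊕ 0x2 = 0xD.
P2: D(K, 0xA) = 0x4; 0x4 ⊕ 0x1 = 0x5.
P3: D(K, 0xD) = 0x3; 0x3 ⊕ 0xA = 0x9.
P4: D(K, 0xF) = 0x1; 0x1 ⊕ 0xD = 0xC.
P5: D(K, 0x0) = 0xE; 0xE ⊕ 0xF = 0x1.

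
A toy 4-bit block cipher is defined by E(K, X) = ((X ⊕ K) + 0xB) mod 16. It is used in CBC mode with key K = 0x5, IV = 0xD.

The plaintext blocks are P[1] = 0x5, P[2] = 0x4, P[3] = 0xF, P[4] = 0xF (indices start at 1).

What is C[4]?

C[4] = 0xE

CBC encryption: C_i = E(K, P_i ⊕ C_{i−1}), with C_{0} = IV.
C[1]: P[1] ⊕ 0xD = 0x8; E(K, 0x8) = 0x8.
C[2]: P[2] ⊕ 0x8 = 0xC; E(K, 0xC) = 0x4.
C[3]: P[3] ⊕ 0x4 = 0xB; E(K, 0xB) = 0x9.
C[4]: P[4] ⊕ 0x9 = 0x6; E(K, 0x6) = 0xE.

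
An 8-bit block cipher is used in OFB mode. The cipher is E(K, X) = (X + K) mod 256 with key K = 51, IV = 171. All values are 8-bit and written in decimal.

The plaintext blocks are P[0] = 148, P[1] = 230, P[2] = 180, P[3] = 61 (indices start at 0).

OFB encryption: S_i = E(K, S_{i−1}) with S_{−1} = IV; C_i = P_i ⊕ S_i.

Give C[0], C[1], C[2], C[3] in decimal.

C[0] = 74, C[1] = 247, C[2] = 240, C[3] = 74

C[0]: S = E(K, 171) = 222; 148 ⊕ 222 = 74.
C[1]: S = E(K, 222) = 17; 230 ⊕ 17 = 247.
C[2]: S = E(K, 17) = 68; 180 ⊕ 68 = 240.
C[3]: S = E(K, 68) = 119; 61 ⊕ 119 = 74.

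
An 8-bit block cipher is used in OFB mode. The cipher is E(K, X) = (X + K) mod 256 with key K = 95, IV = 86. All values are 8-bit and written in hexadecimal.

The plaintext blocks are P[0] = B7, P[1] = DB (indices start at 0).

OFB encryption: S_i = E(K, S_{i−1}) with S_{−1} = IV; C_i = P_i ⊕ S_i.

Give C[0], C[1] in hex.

C[0] = AC, C[1] = 6B

C[0]: S = E(K, 86) = 1B; B7 ⊕ 1B = AC.
C[1]: S = E(K, 1B) = B0; DB ⊕ B0 = 6B.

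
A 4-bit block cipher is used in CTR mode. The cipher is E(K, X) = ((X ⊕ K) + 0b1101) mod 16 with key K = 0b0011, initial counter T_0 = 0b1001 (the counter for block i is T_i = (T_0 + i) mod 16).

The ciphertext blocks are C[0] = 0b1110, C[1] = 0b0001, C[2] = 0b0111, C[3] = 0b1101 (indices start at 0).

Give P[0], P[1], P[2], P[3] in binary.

CTR decryption: S_i = E(K, T_i) where T_i is the counter for block i; P_i = C_i ⊕ S_i.
P[0]: T = 0b1001, S = E(K, T) = 0b0111; 0b1110 ⊕ 0b0111 = 0b1001.
P[1]: T = 0b1010, S = E(K, T) = 0b0110; 0b0001 ⊕ 0b0110 = 0b0111.
P[2]: T = 0b1011, S = E(K, T) = 0b0101; 0b0111 ⊕ 0b0101 = 0b0010.
P[3]: T = 0b1100, S = E(K, T) = 0b1100; 0b1101 ⊕ 0b1100 = 0b0001.

P[0] = 0b1001, P[1] = 0b0111, P[2] = 0b0010, P[3] = 0b0001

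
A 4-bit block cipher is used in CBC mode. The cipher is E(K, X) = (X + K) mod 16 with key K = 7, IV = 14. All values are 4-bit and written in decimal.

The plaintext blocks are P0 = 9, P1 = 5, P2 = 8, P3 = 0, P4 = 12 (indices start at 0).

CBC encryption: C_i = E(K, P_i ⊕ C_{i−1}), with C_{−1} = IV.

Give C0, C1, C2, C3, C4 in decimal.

C0 = 14, C1 = 2, C2 = 1, C3 = 8, C4 = 11

C0: P0 ⊕ 14 = 7; E(K, 7) = 14.
C1: P1 ⊕ 14 = 11; E(K, 11) = 2.
C2: P2 ⊕ 2 = 10; E(K, 10) = 1.
C3: P3 ⊕ 1 = 1; E(K, 1) = 8.
C4: P4 ⊕ 8 = 4; E(K, 4) = 11.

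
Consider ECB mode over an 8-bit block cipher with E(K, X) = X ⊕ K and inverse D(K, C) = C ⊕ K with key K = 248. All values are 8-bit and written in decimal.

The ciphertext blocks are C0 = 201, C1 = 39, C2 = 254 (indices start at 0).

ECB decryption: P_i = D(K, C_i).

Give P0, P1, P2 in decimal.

P0 = 49, P1 = 223, P2 = 6

P0: D(K, 201) = 49.
P1: D(K, 39) = 223.
P2: D(K, 254) = 6.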